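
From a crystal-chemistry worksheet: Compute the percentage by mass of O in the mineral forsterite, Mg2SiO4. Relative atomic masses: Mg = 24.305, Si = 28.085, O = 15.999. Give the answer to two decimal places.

M(Mg2SiO4) = 140.691 g/mol.
O contributes 4 × 15.999 = 63.996 g per mole.
63.996/140.691 = 0.4549 → 45.49%.

45.49 weight percent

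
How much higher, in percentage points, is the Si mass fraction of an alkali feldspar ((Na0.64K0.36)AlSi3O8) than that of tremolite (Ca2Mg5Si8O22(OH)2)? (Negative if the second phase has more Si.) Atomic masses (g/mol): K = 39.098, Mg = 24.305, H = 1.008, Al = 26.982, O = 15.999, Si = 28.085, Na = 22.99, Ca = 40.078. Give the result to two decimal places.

3.78 percentage points

Si in (Na0.64K0.36)AlSi3O8: molar mass 268.018 g/mol; 3×28.085 = 84.255 g → 31.44 wt%.
Si in Ca2Mg5Si8O22(OH)2: molar mass 812.353 g/mol; 8×28.085 = 224.680 g → 27.66 wt%.
Difference = 31.44 − 27.66 = 3.78 percentage points.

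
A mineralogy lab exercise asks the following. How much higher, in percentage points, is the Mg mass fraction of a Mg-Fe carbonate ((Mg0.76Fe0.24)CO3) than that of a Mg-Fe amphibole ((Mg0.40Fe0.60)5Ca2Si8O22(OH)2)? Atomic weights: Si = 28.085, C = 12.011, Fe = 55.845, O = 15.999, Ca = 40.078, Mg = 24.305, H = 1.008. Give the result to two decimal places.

14.74 percentage points

Mg in (Mg0.76Fe0.24)CO3: molar mass 91.883 g/mol; 0.76×24.305 = 18.472 g → 20.10 wt%.
Mg in (Mg0.40Fe0.60)5Ca2Si8O22(OH)2: molar mass 906.973 g/mol; 2×24.305 = 48.610 g → 5.36 wt%.
Difference = 20.10 − 5.36 = 14.74 percentage points.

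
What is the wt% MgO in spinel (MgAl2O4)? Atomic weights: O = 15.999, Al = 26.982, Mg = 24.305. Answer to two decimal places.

28.33 wt%

Molar mass of MgAl2O4 = 1·24.305 + 2·26.982 + 4·15.999 = 142.265 g/mol.
Each formula unit contains 1 Mg, equivalent to 1/1 = 1.0000 mol MgO.
M(MgO) = 1×24.305 + 1×15.999 = 40.304 g/mol.
Mass of MgO per formula unit = 1.0000 × 40.304 = 40.304 g.
MgO wt% = 40.304 / 142.265 × 100 = 28.33%.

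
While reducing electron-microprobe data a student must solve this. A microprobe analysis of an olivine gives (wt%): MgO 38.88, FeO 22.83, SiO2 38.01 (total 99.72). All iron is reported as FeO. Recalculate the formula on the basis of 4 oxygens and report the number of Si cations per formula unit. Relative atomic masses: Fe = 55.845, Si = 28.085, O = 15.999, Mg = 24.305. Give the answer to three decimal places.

MgO: 38.88/40.304 = 0.96467 mol → 0.96467 mol Mg, 0.96467 mol O.
FeO: 22.83/71.844 = 0.31777 mol → 0.31777 mol Fe, 0.31777 mol O.
SiO2: 38.01/60.083 = 0.63262 mol → 0.63262 mol Si, 1.26524 mol O.
Total oxygen = 2.54768 mol. Normalization factor = 4/2.54768 = 1.57006.
Si per 4 O = 0.63262 × 1.57006 = 0.993.

0.993 Si apfu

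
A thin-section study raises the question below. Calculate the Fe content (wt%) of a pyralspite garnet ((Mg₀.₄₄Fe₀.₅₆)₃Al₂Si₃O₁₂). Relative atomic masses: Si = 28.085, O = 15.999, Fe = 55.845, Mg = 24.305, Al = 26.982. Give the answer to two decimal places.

20.57 wt%

M((Mg₀.₄₄Fe₀.₅₆)₃Al₂Si₃O₁₂) = 456.109 g/mol.
Fe contributes 1.68 × 55.845 = 93.820 g per mole.
93.820/456.109 = 0.2057 → 20.57%.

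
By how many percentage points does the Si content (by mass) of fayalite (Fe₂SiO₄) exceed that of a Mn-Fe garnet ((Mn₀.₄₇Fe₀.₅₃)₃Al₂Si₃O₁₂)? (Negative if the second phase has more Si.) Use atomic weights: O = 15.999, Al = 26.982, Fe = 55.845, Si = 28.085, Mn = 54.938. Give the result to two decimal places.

-3.19 percentage points

First mineral: 28.085 g Si in 203.771 g formula = 13.78 wt% Si.
Second mineral: 84.255 g Si in 496.463 g formula = 16.97 wt% Si.
13.78% − 16.97% gives a difference of -3.19 percentage points.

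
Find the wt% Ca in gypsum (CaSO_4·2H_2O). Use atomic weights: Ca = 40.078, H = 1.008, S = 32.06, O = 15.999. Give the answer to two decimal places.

Molar mass of CaSO_4·2H_2O: 1×40.078 + 1×32.06 + 6×15.999 + 4×1.008 = 172.164 g/mol.
Mass of Ca per formula unit: 1 × 40.078 = 40.078 g.
Weight fraction Ca = 40.078 / 172.164 = 0.2328.

23.28 wt%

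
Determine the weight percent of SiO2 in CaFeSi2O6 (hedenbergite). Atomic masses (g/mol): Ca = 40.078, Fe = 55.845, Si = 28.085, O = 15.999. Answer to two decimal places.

48.44 wt%

M(CaFeSi2O6) = 248.087 g/mol; M(SiO2) = 60.083 g/mol.
Moles SiO2 per formula unit = 2 Si ÷ 1 = 2.0000.
SiO2 fraction = (2.0000 × 60.083) / 248.087 = 120.166/248.087 = 0.4844.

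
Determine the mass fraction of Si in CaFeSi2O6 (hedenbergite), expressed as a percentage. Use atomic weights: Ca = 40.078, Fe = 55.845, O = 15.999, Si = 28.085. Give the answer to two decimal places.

22.64 wt%

Molar mass of CaFeSi2O6: 1×40.078 + 1×55.845 + 2×28.085 + 6×15.999 = 248.087 g/mol.
Mass of Si per formula unit: 2 × 28.085 = 56.170 g.
Weight fraction Si = 56.170 / 248.087 = 0.2264.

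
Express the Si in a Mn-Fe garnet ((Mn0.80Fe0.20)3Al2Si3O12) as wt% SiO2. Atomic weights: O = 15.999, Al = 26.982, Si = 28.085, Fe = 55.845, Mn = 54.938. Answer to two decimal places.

36.37 wt%

Formula mass = 495.565 g/mol.
3 Si → 3.0000 mol SiO2 per formula unit; M(SiO2) = 60.083, so SiO2 mass = 180.249 g.
180.249/495.565 × 100 = 36.37 wt%.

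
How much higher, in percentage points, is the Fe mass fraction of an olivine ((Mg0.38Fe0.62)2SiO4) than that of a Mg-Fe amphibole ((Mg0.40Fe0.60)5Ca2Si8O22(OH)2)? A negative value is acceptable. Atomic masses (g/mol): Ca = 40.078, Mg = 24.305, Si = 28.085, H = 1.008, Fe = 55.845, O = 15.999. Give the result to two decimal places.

Fe in (Mg0.38Fe0.62)2SiO4: molar mass 179.801 g/mol; 1.24×55.845 = 69.248 g → 38.51 wt%.
Fe in (Mg0.40Fe0.60)5Ca2Si8O22(OH)2: molar mass 906.973 g/mol; 3×55.845 = 167.535 g → 18.47 wt%.
Difference = 38.51 − 18.47 = 20.04 percentage points.

20.04 percentage points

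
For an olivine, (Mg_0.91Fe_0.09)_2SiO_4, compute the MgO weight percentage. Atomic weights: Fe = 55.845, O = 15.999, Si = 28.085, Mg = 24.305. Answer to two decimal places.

50.12 wt%

Formula mass = 146.368 g/mol.
1.82 Mg → 1.8200 mol MgO per formula unit; M(MgO) = 40.304, so MgO mass = 73.353 g.
73.353/146.368 × 100 = 50.12 wt%.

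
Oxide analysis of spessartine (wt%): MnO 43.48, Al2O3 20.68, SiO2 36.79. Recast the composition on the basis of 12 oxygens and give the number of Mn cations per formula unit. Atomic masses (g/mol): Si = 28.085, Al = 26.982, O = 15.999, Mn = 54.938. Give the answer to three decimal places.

3.007 Mn apfu

43.48 wt% MnO ÷ 70.937 g/mol = 0.61294 mol, giving 0.61294 Mn and 0.61294 O.
20.68 wt% Al2O3 ÷ 101.961 g/mol = 0.20282 mol, giving 0.40564 Al and 0.60846 O.
36.79 wt% SiO2 ÷ 60.083 g/mol = 0.61232 mol, giving 0.61232 Si and 1.22464 O.
Oxygen sums to 2.44604; scaling by 12/2.44604 = 4.90589 puts the formula on 12 O.
Mn: 0.61294 × 4.90589 = 3.007 atoms per formula unit.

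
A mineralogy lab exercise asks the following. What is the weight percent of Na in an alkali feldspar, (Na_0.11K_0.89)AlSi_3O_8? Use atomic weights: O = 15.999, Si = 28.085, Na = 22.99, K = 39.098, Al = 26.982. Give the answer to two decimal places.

M((Na_0.11K_0.89)AlSi_3O_8) = 276.555 g/mol.
Na contributes 0.11 × 22.99 = 2.529 g per mole.
2.529/276.555 = 0.0091 → 0.91%.

0.91 weight percent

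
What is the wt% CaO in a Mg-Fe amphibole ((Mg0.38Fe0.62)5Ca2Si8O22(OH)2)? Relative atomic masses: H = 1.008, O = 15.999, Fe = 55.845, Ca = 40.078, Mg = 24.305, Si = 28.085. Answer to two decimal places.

12.32 wt%

Molar mass of (Mg0.38Fe0.62)5Ca2Si8O22(OH)2 = 1.90*24.305 + 3.10*55.845 + 2*40.078 + 8*28.085 + 24*15.999 + 2*1.008 = 910.127 g/mol.
Each formula unit contains 2 Ca, equivalent to 2/1 = 2.0000 mol CaO.
M(CaO) = 1×40.078 + 1×15.999 = 56.077 g/mol.
Mass of CaO per formula unit = 2.0000 × 56.077 = 112.154 g.
CaO wt% = 112.154 / 910.127 × 100 = 12.32%.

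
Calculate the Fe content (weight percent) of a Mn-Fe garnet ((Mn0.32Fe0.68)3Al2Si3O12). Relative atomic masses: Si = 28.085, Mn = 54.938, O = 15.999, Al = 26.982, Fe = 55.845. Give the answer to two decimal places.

22.93 weight percent

Formula mass = 0.96×54.938 + 2.04×55.845 + 2×26.982 + 3×28.085 + 12×15.999 = 496.871 g/mol, of which 113.924 g is Fe.
So Fe makes up 113.924/496.871 = 0.2293 of the mass, i.e. 22.93%.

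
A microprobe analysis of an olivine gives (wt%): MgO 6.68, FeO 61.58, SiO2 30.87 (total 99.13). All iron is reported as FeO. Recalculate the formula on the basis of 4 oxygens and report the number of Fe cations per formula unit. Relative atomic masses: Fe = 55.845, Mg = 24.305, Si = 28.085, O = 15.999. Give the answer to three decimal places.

MgO: 6.68/40.304 = 0.16574 mol → 0.16574 mol Mg, 0.16574 mol O.
FeO: 61.58/71.844 = 0.85713 mol → 0.85713 mol Fe, 0.85713 mol O.
SiO2: 30.87/60.083 = 0.51379 mol → 0.51379 mol Si, 1.02758 mol O.
Total oxygen = 2.05045 mol. Normalization factor = 4/2.05045 = 1.95079.
Fe per 4 O = 0.85713 × 1.95079 = 1.672.

1.672 Fe apfu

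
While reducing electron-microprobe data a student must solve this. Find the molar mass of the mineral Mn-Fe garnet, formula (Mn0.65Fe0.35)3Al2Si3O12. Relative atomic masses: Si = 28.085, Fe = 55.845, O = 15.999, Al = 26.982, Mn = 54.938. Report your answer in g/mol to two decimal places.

495.97 g/mol

M = 1.95×54.938 + 1.05×55.845 + 2×26.982 + 3×28.085 + 12×15.999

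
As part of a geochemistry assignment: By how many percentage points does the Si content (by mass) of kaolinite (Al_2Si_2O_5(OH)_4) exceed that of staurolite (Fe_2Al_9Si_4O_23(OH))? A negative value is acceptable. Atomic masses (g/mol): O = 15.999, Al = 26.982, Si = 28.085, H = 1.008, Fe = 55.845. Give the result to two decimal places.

8.57 percentage points

Si in Al_2Si_2O_5(OH)_4: molar mass 258.157 g/mol; 2×28.085 = 56.170 g → 21.76 wt%.
Si in Fe_2Al_9Si_4O_23(OH): molar mass 851.852 g/mol; 4×28.085 = 112.340 g → 13.19 wt%.
Difference = 21.76 − 13.19 = 8.57 percentage points.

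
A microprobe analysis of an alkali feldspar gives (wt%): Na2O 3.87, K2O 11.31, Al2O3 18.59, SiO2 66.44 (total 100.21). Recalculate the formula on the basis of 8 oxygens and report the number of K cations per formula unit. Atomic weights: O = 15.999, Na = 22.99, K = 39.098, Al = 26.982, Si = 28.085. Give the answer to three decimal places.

0.653 K apfu

Na2O (M=61.979): mol = 0.06244; Na = 0.12488, O = 0.06244.
K2O (M=94.195): mol = 0.12007; K = 0.24014, O = 0.12007.
Al2O3 (M=101.961): mol = 0.18232; Al = 0.36464, O = 0.54696.
SiO2 (M=60.083): mol = 1.10580; Si = 1.10580, O = 2.21160.
ΣO = 2.94107; factor = 8/ΣO = 2.72010.
K apfu = 0.24014 × 2.72010 = 0.653.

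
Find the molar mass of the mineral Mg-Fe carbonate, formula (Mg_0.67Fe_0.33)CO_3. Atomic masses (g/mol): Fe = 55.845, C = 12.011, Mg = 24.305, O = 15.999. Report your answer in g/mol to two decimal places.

The formula mass is the sum 0.67(24.305) + 0.33(55.845) + 1(12.011) + 3(15.999).

94.72 g/mol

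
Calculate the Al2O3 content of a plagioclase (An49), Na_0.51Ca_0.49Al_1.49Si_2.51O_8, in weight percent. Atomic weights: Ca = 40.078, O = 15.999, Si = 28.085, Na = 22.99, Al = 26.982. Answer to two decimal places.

M(Na_0.51Ca_0.49Al_1.49Si_2.51O_8) = 270.052 g/mol; M(Al2O3) = 101.961 g/mol.
Moles Al2O3 per formula unit = 1.49 Al ÷ 2 = 0.7450.
Al2O3 fraction = (0.7450 × 101.961) / 270.052 = 75.961/270.052 = 0.2813.

28.13 wt%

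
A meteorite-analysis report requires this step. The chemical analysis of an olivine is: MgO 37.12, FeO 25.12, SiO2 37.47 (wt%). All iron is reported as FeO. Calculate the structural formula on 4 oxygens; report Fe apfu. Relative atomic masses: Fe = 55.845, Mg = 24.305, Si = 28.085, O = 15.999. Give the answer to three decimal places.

37.12 wt% MgO ÷ 40.304 g/mol = 0.92100 mol, giving 0.92100 Mg and 0.92100 O.
25.12 wt% FeO ÷ 71.844 g/mol = 0.34965 mol, giving 0.34965 Fe and 0.34965 O.
37.47 wt% SiO2 ÷ 60.083 g/mol = 0.62364 mol, giving 0.62364 Si and 1.24728 O.
Oxygen sums to 2.51793; scaling by 4/2.51793 = 1.58861 puts the formula on 4 O.
Fe: 0.34965 × 1.58861 = 0.555 atoms per formula unit.

0.555 Fe apfu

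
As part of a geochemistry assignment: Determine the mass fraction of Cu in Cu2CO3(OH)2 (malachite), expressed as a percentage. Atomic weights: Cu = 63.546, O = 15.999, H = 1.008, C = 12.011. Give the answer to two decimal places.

M(Cu2CO3(OH)2) = 221.114 g/mol.
Cu contributes 2 × 63.546 = 127.092 g per mole.
127.092/221.114 = 0.5748 → 57.48%.

57.48 mass %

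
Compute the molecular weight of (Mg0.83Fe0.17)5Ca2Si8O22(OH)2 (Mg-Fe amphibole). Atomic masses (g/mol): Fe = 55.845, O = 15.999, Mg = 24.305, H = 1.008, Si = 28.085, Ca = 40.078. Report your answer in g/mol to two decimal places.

The formula mass is the sum 4.15×24.305 + 0.85×55.845 + 2×40.078 + 8×28.085 + 24×15.999 + 2×1.008.

839.16 g/mol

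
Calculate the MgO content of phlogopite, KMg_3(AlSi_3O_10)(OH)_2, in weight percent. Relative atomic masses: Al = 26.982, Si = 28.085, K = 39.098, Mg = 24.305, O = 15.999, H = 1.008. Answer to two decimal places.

28.98 wt%

M(KMg_3(AlSi_3O_10)(OH)_2) = 417.254 g/mol; M(MgO) = 40.304 g/mol.
Moles MgO per formula unit = 3 Mg ÷ 1 = 3.0000.
MgO fraction = (3.0000 × 40.304) / 417.254 = 120.912/417.254 = 0.2898.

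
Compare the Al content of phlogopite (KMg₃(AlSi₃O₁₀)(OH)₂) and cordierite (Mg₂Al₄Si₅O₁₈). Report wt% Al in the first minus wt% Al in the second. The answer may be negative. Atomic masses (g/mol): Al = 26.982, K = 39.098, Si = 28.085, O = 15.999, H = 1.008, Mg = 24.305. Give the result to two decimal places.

-11.98 percentage points

Al in KMg₃(AlSi₃O₁₀)(OH)₂: molar mass 417.254 g/mol; 1×26.982 = 26.982 g → 6.47 wt%.
Al in Mg₂Al₄Si₅O₁₈: molar mass 584.945 g/mol; 4×26.982 = 107.928 g → 18.45 wt%.
Difference = 6.47 − 18.45 = -11.98 percentage points.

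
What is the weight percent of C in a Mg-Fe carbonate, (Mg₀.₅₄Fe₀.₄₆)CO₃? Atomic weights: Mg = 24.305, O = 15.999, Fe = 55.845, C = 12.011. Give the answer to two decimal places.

12.15 mass %

Molar mass of (Mg₀.₅₄Fe₀.₄₆)CO₃: 0.54·24.305 + 0.46·55.845 + 1·12.011 + 3·15.999 = 98.821 g/mol.
Mass of C per formula unit: 1 × 12.011 = 12.011 g.
Weight fraction C = 12.011 / 98.821 = 0.1215.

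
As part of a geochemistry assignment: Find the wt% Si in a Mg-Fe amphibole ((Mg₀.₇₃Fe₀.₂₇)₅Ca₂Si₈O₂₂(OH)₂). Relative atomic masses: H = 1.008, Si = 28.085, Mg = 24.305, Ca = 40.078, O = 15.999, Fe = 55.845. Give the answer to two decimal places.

26.28 weight percent

M((Mg₀.₇₃Fe₀.₂₇)₅Ca₂Si₈O₂₂(OH)₂) = 854.932 g/mol.
Si contributes 8 × 28.085 = 224.680 g per mole.
224.680/854.932 = 0.2628 → 26.28%.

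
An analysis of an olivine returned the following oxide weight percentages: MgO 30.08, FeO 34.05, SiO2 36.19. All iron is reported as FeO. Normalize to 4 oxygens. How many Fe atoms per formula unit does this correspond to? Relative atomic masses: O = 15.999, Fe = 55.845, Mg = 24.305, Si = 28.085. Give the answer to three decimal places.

30.08 wt% MgO ÷ 40.304 g/mol = 0.74633 mol, giving 0.74633 Mg and 0.74633 O.
34.05 wt% FeO ÷ 71.844 g/mol = 0.47394 mol, giving 0.47394 Fe and 0.47394 O.
36.19 wt% SiO2 ÷ 60.083 g/mol = 0.60233 mol, giving 0.60233 Si and 1.20466 O.
Oxygen sums to 2.42493; scaling by 4/2.42493 = 1.64953 puts the formula on 4 O.
Fe: 0.47394 × 1.64953 = 0.782 atoms per formula unit.

0.782 Fe apfu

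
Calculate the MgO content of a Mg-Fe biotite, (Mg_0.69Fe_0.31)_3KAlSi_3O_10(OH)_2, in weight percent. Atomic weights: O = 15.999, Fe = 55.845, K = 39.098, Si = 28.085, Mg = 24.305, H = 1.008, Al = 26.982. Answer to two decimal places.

18.68 wt%

M((Mg_0.69Fe_0.31)_3KAlSi_3O_10(OH)_2) = 446.586 g/mol; M(MgO) = 40.304 g/mol.
Moles MgO per formula unit = 2.07 Mg ÷ 1 = 2.0700.
MgO fraction = (2.0700 × 40.304) / 446.586 = 83.429/446.586 = 0.1868.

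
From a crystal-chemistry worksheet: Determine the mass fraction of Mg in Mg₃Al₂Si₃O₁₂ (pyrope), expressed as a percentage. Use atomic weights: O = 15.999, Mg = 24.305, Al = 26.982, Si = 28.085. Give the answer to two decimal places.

18.09 wt%

M(Mg₃Al₂Si₃O₁₂) = 403.122 g/mol.
Mg contributes 3 × 24.305 = 72.915 g per mole.
72.915/403.122 = 0.1809 → 18.09%.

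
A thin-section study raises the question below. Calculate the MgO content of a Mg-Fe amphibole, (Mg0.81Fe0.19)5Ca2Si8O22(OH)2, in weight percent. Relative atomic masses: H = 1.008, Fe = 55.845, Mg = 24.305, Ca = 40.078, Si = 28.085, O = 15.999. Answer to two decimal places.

19.38 wt%

Molar mass of (Mg0.81Fe0.19)5Ca2Si8O22(OH)2 = 4.05×24.305 + 0.95×55.845 + 2×40.078 + 8×28.085 + 24×15.999 + 2×1.008 = 842.316 g/mol.
Each formula unit contains 4.05 Mg, equivalent to 4.05/1 = 4.0500 mol MgO.
M(MgO) = 1×24.305 + 1×15.999 = 40.304 g/mol.
Mass of MgO per formula unit = 4.0500 × 40.304 = 163.231 g.
MgO wt% = 163.231 / 842.316 × 100 = 19.38%.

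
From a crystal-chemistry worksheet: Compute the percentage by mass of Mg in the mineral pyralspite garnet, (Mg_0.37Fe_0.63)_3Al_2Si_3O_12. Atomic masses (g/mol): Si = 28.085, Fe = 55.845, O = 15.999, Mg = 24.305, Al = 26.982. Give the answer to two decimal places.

5.83 weight percent

Molar mass of (Mg_0.37Fe_0.63)_3Al_2Si_3O_12: 1.11×24.305 + 1.89×55.845 + 2×26.982 + 3×28.085 + 12×15.999 = 462.733 g/mol.
Mass of Mg per formula unit: 1.11 × 24.305 = 26.979 g.
Weight fraction Mg = 26.979 / 462.733 = 0.0583.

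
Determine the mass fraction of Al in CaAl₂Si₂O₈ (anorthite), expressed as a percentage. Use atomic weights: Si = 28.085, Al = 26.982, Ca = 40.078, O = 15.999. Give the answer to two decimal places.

19.40 wt%

M(CaAl₂Si₂O₈) = 278.204 g/mol.
Al contributes 2 × 26.982 = 53.964 g per mole.
53.964/278.204 = 0.1940 → 19.40%.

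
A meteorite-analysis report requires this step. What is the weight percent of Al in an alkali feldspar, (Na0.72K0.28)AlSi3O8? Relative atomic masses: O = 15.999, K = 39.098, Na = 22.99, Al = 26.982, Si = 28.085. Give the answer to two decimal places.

10.12 weight percent

M((Na0.72K0.28)AlSi3O8) = 266.729 g/mol.
Al contributes 1 × 26.982 = 26.982 g per mole.
26.982/266.729 = 0.1012 → 10.12%.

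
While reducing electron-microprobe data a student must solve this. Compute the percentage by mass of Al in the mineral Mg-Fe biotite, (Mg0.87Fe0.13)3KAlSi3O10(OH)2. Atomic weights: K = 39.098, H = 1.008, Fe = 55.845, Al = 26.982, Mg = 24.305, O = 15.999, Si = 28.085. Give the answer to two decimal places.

6.28 wt%

Molar mass of (Mg0.87Fe0.13)3KAlSi3O10(OH)2: 2.61*24.305 + 0.39*55.845 + 1*39.098 + 1*26.982 + 3*28.085 + 12*15.999 + 2*1.008 = 429.555 g/mol.
Mass of Al per formula unit: 1 × 26.982 = 26.982 g.
Weight fraction Al = 26.982 / 429.555 = 0.0628.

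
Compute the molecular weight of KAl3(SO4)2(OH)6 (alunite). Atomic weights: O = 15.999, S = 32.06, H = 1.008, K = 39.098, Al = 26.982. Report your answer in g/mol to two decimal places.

M = 1*39.098 + 3*26.982 + 2*32.06 + 14*15.999 + 6*1.008

414.20 g/mol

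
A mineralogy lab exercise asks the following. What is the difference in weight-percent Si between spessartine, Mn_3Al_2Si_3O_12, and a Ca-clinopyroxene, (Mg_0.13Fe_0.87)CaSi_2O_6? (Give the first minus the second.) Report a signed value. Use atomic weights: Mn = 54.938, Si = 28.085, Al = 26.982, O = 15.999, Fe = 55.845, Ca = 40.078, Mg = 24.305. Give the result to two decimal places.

Si in Mn_3Al_2Si_3O_12: molar mass 495.021 g/mol; 3×28.085 = 84.255 g → 17.02 wt%.
Si in (Mg_0.13Fe_0.87)CaSi_2O_6: molar mass 243.987 g/mol; 2×28.085 = 56.170 g → 23.02 wt%.
Difference = 17.02 − 23.02 = -6.00 percentage points.

-6.00 percentage points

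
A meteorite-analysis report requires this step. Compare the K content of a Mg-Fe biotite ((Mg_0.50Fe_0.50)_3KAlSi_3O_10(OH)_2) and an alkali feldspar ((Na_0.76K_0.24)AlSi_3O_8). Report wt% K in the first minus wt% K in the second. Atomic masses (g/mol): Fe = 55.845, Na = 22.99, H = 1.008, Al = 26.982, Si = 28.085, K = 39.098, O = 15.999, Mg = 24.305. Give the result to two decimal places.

4.89 percentage points

M((Mg_0.50Fe_0.50)_3KAlSi_3O_10(OH)_2) = 464.564 g/mol, so wt% K = 39.098/464.564 × 100 = 8.42%.
M((Na_0.76K_0.24)AlSi_3O_8) = 266.085 g/mol, so wt% K = 9.384/266.085 × 100 = 3.53%.
8.42 − 3.53 = 4.89 pp.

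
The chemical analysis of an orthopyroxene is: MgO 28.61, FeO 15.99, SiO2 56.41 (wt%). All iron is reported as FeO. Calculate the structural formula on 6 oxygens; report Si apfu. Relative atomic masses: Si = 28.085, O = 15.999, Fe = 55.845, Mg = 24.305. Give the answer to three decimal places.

2.005 Si apfu

MgO (M=40.304): mol = 0.70986; Mg = 0.70986, O = 0.70986.
FeO (M=71.844): mol = 0.22257; Fe = 0.22257, O = 0.22257.
SiO2 (M=60.083): mol = 0.93887; Si = 0.93887, O = 1.87774.
ΣO = 2.81017; factor = 6/ΣO = 2.13510.
Si apfu = 0.93887 × 2.13510 = 2.005.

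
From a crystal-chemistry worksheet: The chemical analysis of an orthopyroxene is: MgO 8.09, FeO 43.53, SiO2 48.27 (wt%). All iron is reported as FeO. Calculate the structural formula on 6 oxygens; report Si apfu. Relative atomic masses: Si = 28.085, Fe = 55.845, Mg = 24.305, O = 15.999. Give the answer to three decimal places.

MgO (M=40.304): mol = 0.20072; Mg = 0.20072, O = 0.20072.
FeO (M=71.844): mol = 0.60590; Fe = 0.60590, O = 0.60590.
SiO2 (M=60.083): mol = 0.80339; Si = 0.80339, O = 1.60678.
ΣO = 2.41340; factor = 6/ΣO = 2.48612.
Si apfu = 0.80339 × 2.48612 = 1.997.

1.997 Si apfu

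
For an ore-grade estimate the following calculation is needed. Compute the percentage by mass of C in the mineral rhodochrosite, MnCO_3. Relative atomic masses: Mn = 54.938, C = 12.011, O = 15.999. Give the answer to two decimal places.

Molar mass of MnCO_3: 1*54.938 + 1*12.011 + 3*15.999 = 114.946 g/mol.
Mass of C per formula unit: 1 × 12.011 = 12.011 g.
Weight fraction C = 12.011 / 114.946 = 0.1045.

10.45 wt%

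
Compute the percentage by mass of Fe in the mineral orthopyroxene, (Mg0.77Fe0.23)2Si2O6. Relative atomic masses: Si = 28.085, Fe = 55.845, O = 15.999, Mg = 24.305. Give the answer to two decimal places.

11.93 weight percent

Formula mass = 1.54×24.305 + 0.46×55.845 + 2×28.085 + 6×15.999 = 215.282 g/mol, of which 25.689 g is Fe.
So Fe makes up 25.689/215.282 = 0.1193 of the mass, i.e. 11.93%.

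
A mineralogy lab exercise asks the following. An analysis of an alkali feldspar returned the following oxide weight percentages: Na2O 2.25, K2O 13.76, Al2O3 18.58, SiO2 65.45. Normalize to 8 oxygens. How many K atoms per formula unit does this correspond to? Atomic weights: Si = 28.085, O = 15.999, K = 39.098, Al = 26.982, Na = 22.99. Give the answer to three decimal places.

Na2O (M=61.979): mol = 0.03630; Na = 0.07260, O = 0.03630.
K2O (M=94.195): mol = 0.14608; K = 0.29216, O = 0.14608.
Al2O3 (M=101.961): mol = 0.18223; Al = 0.36446, O = 0.54669.
SiO2 (M=60.083): mol = 1.08933; Si = 1.08933, O = 2.17866.
ΣO = 2.90773; factor = 8/ΣO = 2.75129.
K apfu = 0.29216 × 2.75129 = 0.804.

0.804 K apfu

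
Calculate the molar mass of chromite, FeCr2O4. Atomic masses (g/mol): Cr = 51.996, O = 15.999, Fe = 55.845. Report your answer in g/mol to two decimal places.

M = 1*55.845 + 2*51.996 + 4*15.999

223.83 g/mol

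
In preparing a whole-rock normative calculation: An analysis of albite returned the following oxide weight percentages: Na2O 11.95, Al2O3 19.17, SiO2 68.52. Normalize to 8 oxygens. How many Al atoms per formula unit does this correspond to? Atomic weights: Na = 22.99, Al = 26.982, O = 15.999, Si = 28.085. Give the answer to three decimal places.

0.990 Al apfu

Na2O: 11.95/61.979 = 0.19281 mol → 0.38562 mol Na, 0.19281 mol O.
Al2O3: 19.17/101.961 = 0.18801 mol → 0.37602 mol Al, 0.56403 mol O.
SiO2: 68.52/60.083 = 1.14042 mol → 1.14042 mol Si, 2.28084 mol O.
Total oxygen = 3.03768 mol. Normalization factor = 8/3.03768 = 2.63359.
Al per 8 O = 0.37602 × 2.63359 = 0.990.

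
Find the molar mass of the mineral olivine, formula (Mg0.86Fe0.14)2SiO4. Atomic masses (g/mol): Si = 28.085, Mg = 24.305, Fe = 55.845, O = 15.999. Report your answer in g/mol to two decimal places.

149.52 g/mol

Mg: 1.72 × 24.305 = 41.8046
Fe: 0.28 × 55.845 = 15.6366
Si: 1 × 28.085 = 28.0850
O: 4 × 15.999 = 63.9960
Summing the contributions gives the formula mass.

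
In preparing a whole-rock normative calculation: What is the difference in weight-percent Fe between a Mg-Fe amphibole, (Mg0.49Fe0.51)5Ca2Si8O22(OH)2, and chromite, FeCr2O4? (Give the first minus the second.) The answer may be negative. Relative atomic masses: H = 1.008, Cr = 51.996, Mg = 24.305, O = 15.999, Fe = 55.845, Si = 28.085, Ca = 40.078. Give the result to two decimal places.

First mineral: 142.405 g Fe in 892.780 g formula = 15.95 wt% Fe.
Second mineral: 55.845 g Fe in 223.833 g formula = 24.95 wt% Fe.
15.95% − 24.95% gives a difference of -9.00 percentage points.

-9.00 percentage points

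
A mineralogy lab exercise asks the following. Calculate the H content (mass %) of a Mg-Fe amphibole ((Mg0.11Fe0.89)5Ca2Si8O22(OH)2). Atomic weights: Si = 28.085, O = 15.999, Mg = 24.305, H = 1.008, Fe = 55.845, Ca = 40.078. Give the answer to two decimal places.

0.21 mass %

M((Mg0.11Fe0.89)5Ca2Si8O22(OH)2) = 952.706 g/mol.
H contributes 2 × 1.008 = 2.016 g per mole.
2.016/952.706 = 0.0021 → 0.21%.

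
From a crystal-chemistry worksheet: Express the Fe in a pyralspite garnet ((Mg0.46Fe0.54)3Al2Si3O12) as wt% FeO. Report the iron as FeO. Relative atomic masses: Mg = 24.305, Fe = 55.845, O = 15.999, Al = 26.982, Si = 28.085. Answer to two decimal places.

Molar mass of (Mg0.46Fe0.54)3Al2Si3O12 = 1.38×24.305 + 1.62×55.845 + 2×26.982 + 3×28.085 + 12×15.999 = 454.217 g/mol.
Each formula unit contains 1.62 Fe, equivalent to 1.62/1 = 1.6200 mol FeO.
M(FeO) = 1×55.845 + 1×15.999 = 71.844 g/mol.
Mass of FeO per formula unit = 1.6200 × 71.844 = 116.387 g.
FeO wt% = 116.387 / 454.217 × 100 = 25.62%.

25.62 wt%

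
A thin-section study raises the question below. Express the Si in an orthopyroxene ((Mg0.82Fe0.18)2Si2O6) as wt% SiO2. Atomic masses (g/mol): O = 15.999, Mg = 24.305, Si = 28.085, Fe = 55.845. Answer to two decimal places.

Formula mass = 212.128 g/mol.
2 Si → 2.0000 mol SiO2 per formula unit; M(SiO2) = 60.083, so SiO2 mass = 120.166 g.
120.166/212.128 × 100 = 56.65 wt%.

56.65 wt%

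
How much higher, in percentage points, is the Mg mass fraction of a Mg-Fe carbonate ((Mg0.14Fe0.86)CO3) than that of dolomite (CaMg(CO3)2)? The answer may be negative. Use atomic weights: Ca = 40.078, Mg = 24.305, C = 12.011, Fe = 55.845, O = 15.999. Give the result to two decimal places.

-10.13 percentage points

Mg in (Mg0.14Fe0.86)CO3: molar mass 111.437 g/mol; 0.14×24.305 = 3.403 g → 3.05 wt%.
Mg in CaMg(CO3)2: molar mass 184.399 g/mol; 1×24.305 = 24.305 g → 13.18 wt%.
Difference = 3.05 − 13.18 = -10.13 percentage points.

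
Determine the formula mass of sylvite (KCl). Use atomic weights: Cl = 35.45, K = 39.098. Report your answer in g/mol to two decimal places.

The formula mass is the sum 1·39.098 + 1·35.45.

74.55 g/mol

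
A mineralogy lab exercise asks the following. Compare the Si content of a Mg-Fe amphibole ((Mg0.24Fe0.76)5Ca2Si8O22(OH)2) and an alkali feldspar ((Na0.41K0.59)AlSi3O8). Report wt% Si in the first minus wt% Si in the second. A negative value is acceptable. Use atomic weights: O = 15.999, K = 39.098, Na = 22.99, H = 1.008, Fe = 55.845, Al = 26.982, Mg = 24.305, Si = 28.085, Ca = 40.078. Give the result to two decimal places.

First mineral: 224.680 g Si in 932.205 g formula = 24.10 wt% Si.
Second mineral: 84.255 g Si in 271.723 g formula = 31.01 wt% Si.
24.10% − 31.01% gives a difference of -6.91 percentage points.

-6.91 percentage points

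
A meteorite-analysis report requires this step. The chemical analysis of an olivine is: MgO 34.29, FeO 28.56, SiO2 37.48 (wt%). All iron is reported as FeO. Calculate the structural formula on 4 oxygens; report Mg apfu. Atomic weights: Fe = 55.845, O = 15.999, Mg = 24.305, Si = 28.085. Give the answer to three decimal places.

MgO (M=40.304): mol = 0.85078; Mg = 0.85078, O = 0.85078.
FeO (M=71.844): mol = 0.39753; Fe = 0.39753, O = 0.39753.
SiO2 (M=60.083): mol = 0.62380; Si = 0.62380, O = 1.24760.
ΣO = 2.49591; factor = 4/ΣO = 1.60262.
Mg apfu = 0.85078 × 1.60262 = 1.363.

1.363 Mg apfu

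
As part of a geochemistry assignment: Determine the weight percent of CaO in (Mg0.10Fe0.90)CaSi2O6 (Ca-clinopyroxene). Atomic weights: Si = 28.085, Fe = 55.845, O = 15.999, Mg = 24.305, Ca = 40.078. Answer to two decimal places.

22.89 wt%

Molar mass of (Mg0.10Fe0.90)CaSi2O6 = 0.10*24.305 + 0.90*55.845 + 1*40.078 + 2*28.085 + 6*15.999 = 244.933 g/mol.
Each formula unit contains 1 Ca, equivalent to 1/1 = 1.0000 mol CaO.
M(CaO) = 1×40.078 + 1×15.999 = 56.077 g/mol.
Mass of CaO per formula unit = 1.0000 × 56.077 = 56.077 g.
CaO wt% = 56.077 / 244.933 × 100 = 22.89%.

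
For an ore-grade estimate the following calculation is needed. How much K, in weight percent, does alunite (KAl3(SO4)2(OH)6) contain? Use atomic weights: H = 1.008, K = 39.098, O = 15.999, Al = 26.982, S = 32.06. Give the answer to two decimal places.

M(KAl3(SO4)2(OH)6) = 414.198 g/mol.
K contributes 1 × 39.098 = 39.098 g per mole.
39.098/414.198 = 0.0944 → 9.44%.

9.44 weight percent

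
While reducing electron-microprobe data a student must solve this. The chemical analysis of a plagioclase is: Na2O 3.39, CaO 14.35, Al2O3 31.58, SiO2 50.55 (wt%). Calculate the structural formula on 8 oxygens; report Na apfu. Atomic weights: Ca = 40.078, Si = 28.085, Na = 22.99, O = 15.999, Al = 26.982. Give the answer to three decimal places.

Na2O: 3.39/61.979 = 0.05470 mol → 0.10940 mol Na, 0.05470 mol O.
CaO: 14.35/56.077 = 0.25590 mol → 0.25590 mol Ca, 0.25590 mol O.
Al2O3: 31.58/101.961 = 0.30973 mol → 0.61946 mol Al, 0.92919 mol O.
SiO2: 50.55/60.083 = 0.84134 mol → 0.84134 mol Si, 1.68268 mol O.
Total oxygen = 2.92247 mol. Normalization factor = 8/2.92247 = 2.73741.
Na per 8 O = 0.10940 × 2.73741 = 0.299.

0.299 Na apfu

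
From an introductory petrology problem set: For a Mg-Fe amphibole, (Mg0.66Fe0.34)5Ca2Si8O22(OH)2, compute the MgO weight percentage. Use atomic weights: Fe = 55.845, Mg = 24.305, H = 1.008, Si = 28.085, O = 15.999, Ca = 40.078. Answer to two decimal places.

M((Mg0.66Fe0.34)5Ca2Si8O22(OH)2) = 865.971 g/mol; M(MgO) = 40.304 g/mol.
Moles MgO per formula unit = 3.30 Mg ÷ 1 = 3.3000.
MgO fraction = (3.3000 × 40.304) / 865.971 = 133.003/865.971 = 0.1536.

15.36 wt%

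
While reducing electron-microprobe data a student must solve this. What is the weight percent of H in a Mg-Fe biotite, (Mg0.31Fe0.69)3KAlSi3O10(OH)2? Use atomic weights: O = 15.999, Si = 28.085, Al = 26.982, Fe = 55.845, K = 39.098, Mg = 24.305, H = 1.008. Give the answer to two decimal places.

0.42 weight percent

Formula mass = 0.93·24.305 + 2.07·55.845 + 1·39.098 + 1·26.982 + 3·28.085 + 12·15.999 + 2·1.008 = 482.542 g/mol, of which 2.016 g is H.
So H makes up 2.016/482.542 = 0.0042 of the mass, i.e. 0.42%.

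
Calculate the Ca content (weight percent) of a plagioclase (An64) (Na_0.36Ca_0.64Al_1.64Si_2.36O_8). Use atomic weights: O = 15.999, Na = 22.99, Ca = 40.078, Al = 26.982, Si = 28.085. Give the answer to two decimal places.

Formula mass = 0.36·22.99 + 0.64·40.078 + 1.64·26.982 + 2.36·28.085 + 8·15.999 = 272.449 g/mol, of which 25.650 g is Ca.
So Ca makes up 25.650/272.449 = 0.0941 of the mass, i.e. 9.41%.

9.41 weight percent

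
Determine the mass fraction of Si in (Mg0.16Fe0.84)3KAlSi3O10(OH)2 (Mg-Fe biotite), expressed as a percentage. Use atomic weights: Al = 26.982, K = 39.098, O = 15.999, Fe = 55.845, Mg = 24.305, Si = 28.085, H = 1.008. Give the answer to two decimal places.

M((Mg0.16Fe0.84)3KAlSi3O10(OH)2) = 496.735 g/mol.
Si contributes 3 × 28.085 = 84.255 g per mole.
84.255/496.735 = 0.1696 → 16.96%.

16.96 mass %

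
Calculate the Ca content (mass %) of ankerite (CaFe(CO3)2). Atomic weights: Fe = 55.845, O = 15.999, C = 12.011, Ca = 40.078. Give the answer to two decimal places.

Molar mass of CaFe(CO3)2: 1×40.078 + 1×55.845 + 2×12.011 + 6×15.999 = 215.939 g/mol.
Mass of Ca per formula unit: 1 × 40.078 = 40.078 g.
Weight fraction Ca = 40.078 / 215.939 = 0.1856.

18.56 mass %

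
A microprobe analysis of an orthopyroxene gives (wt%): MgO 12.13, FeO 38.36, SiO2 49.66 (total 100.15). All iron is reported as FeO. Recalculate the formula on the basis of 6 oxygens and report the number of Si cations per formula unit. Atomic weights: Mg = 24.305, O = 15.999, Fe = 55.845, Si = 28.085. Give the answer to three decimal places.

1.993 Si apfu

MgO: 12.13/40.304 = 0.30096 mol → 0.30096 mol Mg, 0.30096 mol O.
FeO: 38.36/71.844 = 0.53393 mol → 0.53393 mol Fe, 0.53393 mol O.
SiO2: 49.66/60.083 = 0.82652 mol → 0.82652 mol Si, 1.65304 mol O.
Total oxygen = 2.48793 mol. Normalization factor = 6/2.48793 = 2.41164.
Si per 6 O = 0.82652 × 2.41164 = 1.993.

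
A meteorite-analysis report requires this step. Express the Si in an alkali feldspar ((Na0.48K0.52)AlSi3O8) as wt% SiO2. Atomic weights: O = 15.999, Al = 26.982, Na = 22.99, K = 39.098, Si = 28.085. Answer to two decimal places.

M((Na0.48K0.52)AlSi3O8) = 270.595 g/mol; M(SiO2) = 60.083 g/mol.
Moles SiO2 per formula unit = 3 Si ÷ 1 = 3.0000.
SiO2 fraction = (3.0000 × 60.083) / 270.595 = 180.249/270.595 = 0.6661.

66.61 wt%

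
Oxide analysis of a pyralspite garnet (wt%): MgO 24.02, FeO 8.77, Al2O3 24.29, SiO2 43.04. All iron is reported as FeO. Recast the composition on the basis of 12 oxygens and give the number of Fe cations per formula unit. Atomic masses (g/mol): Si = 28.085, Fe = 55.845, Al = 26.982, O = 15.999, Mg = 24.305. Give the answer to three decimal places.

MgO: 24.02/40.304 = 0.59597 mol → 0.59597 mol Mg, 0.59597 mol O.
FeO: 8.77/71.844 = 0.12207 mol → 0.12207 mol Fe, 0.12207 mol O.
Al2O3: 24.29/101.961 = 0.23823 mol → 0.47646 mol Al, 0.71469 mol O.
SiO2: 43.04/60.083 = 0.71634 mol → 0.71634 mol Si, 1.43268 mol O.
Total oxygen = 2.86541 mol. Normalization factor = 12/2.86541 = 4.18788.
Fe per 12 O = 0.12207 × 4.18788 = 0.511.

0.511 Fe apfu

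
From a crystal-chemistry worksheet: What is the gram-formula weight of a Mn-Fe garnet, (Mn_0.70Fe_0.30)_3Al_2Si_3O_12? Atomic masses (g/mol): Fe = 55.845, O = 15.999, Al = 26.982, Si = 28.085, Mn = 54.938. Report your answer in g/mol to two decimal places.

Mn: 2.10 × 54.938 = 115.3698
Fe: 0.90 × 55.845 = 50.2605
Al: 2 × 26.982 = 53.9640
Si: 3 × 28.085 = 84.2550
O: 12 × 15.999 = 191.9880
Summing the contributions gives the formula mass.

495.84 g/mol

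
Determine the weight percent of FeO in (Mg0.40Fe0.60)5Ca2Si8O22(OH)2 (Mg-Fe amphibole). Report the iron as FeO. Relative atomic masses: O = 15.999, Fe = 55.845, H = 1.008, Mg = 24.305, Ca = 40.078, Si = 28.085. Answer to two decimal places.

Molar mass of (Mg0.40Fe0.60)5Ca2Si8O22(OH)2 = 2*24.305 + 3*55.845 + 2*40.078 + 8*28.085 + 24*15.999 + 2*1.008 = 906.973 g/mol.
Each formula unit contains 3 Fe, equivalent to 3/1 = 3.0000 mol FeO.
M(FeO) = 1×55.845 + 1×15.999 = 71.844 g/mol.
Mass of FeO per formula unit = 3.0000 × 71.844 = 215.532 g.
FeO wt% = 215.532 / 906.973 × 100 = 23.76%.

23.76 wt%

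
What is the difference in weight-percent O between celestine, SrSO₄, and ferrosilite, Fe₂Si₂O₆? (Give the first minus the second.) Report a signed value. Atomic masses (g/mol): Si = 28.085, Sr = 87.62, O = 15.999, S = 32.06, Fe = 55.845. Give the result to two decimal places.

-1.54 percentage points

M(SrSO₄) = 183.676 g/mol, so wt% O = 63.996/183.676 × 100 = 34.84%.
M(Fe₂Si₂O₆) = 263.854 g/mol, so wt% O = 95.994/263.854 × 100 = 36.38%.
34.84 − 36.38 = -1.54 pp.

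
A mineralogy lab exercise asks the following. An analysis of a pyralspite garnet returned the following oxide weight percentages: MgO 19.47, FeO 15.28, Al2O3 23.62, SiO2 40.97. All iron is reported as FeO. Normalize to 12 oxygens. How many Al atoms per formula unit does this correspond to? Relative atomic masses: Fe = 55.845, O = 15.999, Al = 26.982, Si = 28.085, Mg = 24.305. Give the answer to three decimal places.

2.018 Al apfu

MgO: 19.47/40.304 = 0.48308 mol → 0.48308 mol Mg, 0.48308 mol O.
FeO: 15.28/71.844 = 0.21268 mol → 0.21268 mol Fe, 0.21268 mol O.
Al2O3: 23.62/101.961 = 0.23166 mol → 0.46332 mol Al, 0.69498 mol O.
SiO2: 40.97/60.083 = 0.68189 mol → 0.68189 mol Si, 1.36378 mol O.
Total oxygen = 2.75452 mol. Normalization factor = 12/2.75452 = 4.35648.
Al per 12 O = 0.46332 × 4.35648 = 2.018.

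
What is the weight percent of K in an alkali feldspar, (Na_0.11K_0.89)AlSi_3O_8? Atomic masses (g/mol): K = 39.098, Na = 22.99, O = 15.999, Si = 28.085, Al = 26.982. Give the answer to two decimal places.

12.58 wt%

M((Na_0.11K_0.89)AlSi_3O_8) = 276.555 g/mol.
K contributes 0.89 × 39.098 = 34.797 g per mole.
34.797/276.555 = 0.1258 → 12.58%.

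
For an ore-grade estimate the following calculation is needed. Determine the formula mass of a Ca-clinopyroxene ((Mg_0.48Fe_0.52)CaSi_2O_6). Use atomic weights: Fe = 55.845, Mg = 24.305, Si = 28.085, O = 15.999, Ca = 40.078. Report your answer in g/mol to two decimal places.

232.95 g/mol

The formula mass is the sum 0.48*24.305 + 0.52*55.845 + 1*40.078 + 2*28.085 + 6*15.999.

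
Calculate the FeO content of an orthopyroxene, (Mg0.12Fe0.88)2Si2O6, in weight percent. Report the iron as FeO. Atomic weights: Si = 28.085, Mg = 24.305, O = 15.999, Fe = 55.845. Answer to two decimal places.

Molar mass of (Mg0.12Fe0.88)2Si2O6 = 0.24*24.305 + 1.76*55.845 + 2*28.085 + 6*15.999 = 256.284 g/mol.
Each formula unit contains 1.76 Fe, equivalent to 1.76/1 = 1.7600 mol FeO.
M(FeO) = 1×55.845 + 1×15.999 = 71.844 g/mol.
Mass of FeO per formula unit = 1.7600 × 71.844 = 126.445 g.
FeO wt% = 126.445 / 256.284 × 100 = 49.34%.

49.34 wt%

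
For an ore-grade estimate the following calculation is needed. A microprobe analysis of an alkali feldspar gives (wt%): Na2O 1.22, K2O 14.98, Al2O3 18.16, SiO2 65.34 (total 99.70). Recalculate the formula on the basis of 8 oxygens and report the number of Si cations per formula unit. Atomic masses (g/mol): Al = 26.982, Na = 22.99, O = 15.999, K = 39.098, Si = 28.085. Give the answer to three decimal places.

Na2O (M=61.979): mol = 0.01968; Na = 0.03936, O = 0.01968.
K2O (M=94.195): mol = 0.15903; K = 0.31806, O = 0.15903.
Al2O3 (M=101.961): mol = 0.17811; Al = 0.35622, O = 0.53433.
SiO2 (M=60.083): mol = 1.08750; Si = 1.08750, O = 2.17500.
ΣO = 2.88804; factor = 8/ΣO = 2.77004.
Si apfu = 1.08750 × 2.77004 = 3.012.

3.012 Si apfu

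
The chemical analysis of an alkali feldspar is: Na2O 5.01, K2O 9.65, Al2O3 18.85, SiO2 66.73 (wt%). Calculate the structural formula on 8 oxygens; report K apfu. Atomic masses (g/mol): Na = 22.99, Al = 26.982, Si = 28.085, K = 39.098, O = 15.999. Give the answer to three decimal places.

Na2O: 5.01/61.979 = 0.08083 mol → 0.16166 mol Na, 0.08083 mol O.
K2O: 9.65/94.195 = 0.10245 mol → 0.20490 mol K, 0.10245 mol O.
Al2O3: 18.85/101.961 = 0.18487 mol → 0.36974 mol Al, 0.55461 mol O.
SiO2: 66.73/60.083 = 1.11063 mol → 1.11063 mol Si, 2.22126 mol O.
Total oxygen = 2.95915 mol. Normalization factor = 8/2.95915 = 2.70348.
K per 8 O = 0.20490 × 2.70348 = 0.554.

0.554 K apfu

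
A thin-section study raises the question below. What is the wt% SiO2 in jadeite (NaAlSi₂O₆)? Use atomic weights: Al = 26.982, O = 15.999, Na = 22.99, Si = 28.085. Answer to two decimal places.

M(NaAlSi₂O₆) = 202.136 g/mol; M(SiO2) = 60.083 g/mol.
Moles SiO2 per formula unit = 2 Si ÷ 1 = 2.0000.
SiO2 fraction = (2.0000 × 60.083) / 202.136 = 120.166/202.136 = 0.5945.

59.45 wt%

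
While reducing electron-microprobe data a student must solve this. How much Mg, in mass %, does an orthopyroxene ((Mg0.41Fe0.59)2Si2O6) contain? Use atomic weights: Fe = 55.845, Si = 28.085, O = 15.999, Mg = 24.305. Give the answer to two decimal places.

M((Mg0.41Fe0.59)2Si2O6) = 237.991 g/mol.
Mg contributes 0.82 × 24.305 = 19.930 g per mole.
19.930/237.991 = 0.0837 → 8.37%.

8.37 mass %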